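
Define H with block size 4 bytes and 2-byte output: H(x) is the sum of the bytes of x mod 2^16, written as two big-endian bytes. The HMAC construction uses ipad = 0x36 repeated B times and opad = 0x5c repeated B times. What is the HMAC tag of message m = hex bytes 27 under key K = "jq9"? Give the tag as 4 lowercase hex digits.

Key "jq9" = 6a 71 39 is 3 bytes ≤ B = 4; zero-pad to 4 bytes: K' = 6a 71 39 00.
K' ⊕ ipad = 5c 47 0f 36.  K' ⊕ opad = 36 2d 65 5c.
Inner input = (K'⊕ipad) ∥ m = 5c 47 0f 36 ∥ 27.
Inner hash: sum = 92+71+15+54+39 = 271 → 01 0f.
Outer input = (K'⊕opad) ∥ inner = 36 2d 65 5c ∥ 01 0f.
Outer hash (tag): sum = 54+45+101+92+1+15 = 308 → 01 34.

0134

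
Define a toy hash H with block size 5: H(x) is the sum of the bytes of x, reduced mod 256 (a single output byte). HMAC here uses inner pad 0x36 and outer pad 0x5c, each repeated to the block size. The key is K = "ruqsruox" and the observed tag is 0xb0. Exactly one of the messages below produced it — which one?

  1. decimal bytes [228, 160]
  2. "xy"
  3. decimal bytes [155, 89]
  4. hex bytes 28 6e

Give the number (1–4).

Key "ruqsruox" = 72 75 71 73 72 75 6f 78 is 8 bytes > B = 5, so hash it first: H(key) = 99, then zero-pad to 5 bytes: K' = 99 00 00 00 00.
K' ⊕ ipad = af 36 36 36 36; K' ⊕ opad = c5 5c 5c 5c 5c.
m1: inner = H(af 36 36 36 36 e4 a0) = 0b; tag = H(c5 5c 5c 5c 5c 0b) = 40
m2: inner = H(af 36 36 36 36 78 79) = 78; tag = H(c5 5c 5c 5c 5c 78) = ad
m3: inner = H(af 36 36 36 36 9b 59) = 7b; tag = H(c5 5c 5c 5c 5c 7b) = b0 ← matches
m4: inner = H(af 36 36 36 36 28 6e) = 1d; tag = H(c5 5c 5c 5c 5c 1d) = 52

3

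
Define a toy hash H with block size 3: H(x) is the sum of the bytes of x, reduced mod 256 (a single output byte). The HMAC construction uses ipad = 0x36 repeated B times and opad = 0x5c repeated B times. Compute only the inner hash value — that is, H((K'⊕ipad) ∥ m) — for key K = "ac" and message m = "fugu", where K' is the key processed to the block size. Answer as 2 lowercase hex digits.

99

Key "ac" = 61 63 is 2 bytes ≤ B = 3; zero-pad to 3 bytes: K' = 61 63 00.
K' ⊕ ipad = 57 55 36.
Inner input = 57 55 36 ∥ 66 75 67 75.
Inner hash: sum = 87+85+54+102+117+103+117 = 665; mod 256 = 153 → 99.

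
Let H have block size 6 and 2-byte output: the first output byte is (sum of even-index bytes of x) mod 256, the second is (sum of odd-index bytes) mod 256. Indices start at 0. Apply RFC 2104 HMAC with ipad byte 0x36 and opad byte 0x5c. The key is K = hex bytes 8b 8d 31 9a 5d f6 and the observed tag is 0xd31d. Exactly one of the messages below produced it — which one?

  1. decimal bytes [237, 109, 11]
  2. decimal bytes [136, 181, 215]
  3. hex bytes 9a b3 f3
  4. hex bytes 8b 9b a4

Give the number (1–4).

2

Key hex bytes 8b 8d 31 9a 5d f6 is exactly B = 6 bytes: K' = 8b 8d 31 9a 5d f6.
K' ⊕ ipad = bd bb 07 ac 6b c0; K' ⊕ opad = d7 d1 6d c6 01 aa.
m1: inner = H(bd bb 07 ac 6b c0 ed 6d 0b) = 27 94; tag = H(d7 d1 6d c6 01 aa 27 94) = 6cd5
m2: inner = H(bd bb 07 ac 6b c0 88 b5 d7) = 8e dc; tag = H(d7 d1 6d c6 01 aa 8e dc) = d31d ← matches
m3: inner = H(bd bb 07 ac 6b c0 9a b3 f3) = bc da; tag = H(d7 d1 6d c6 01 aa bc da) = 011b
m4: inner = H(bd bb 07 ac 6b c0 8b 9b a4) = 5e c2; tag = H(d7 d1 6d c6 01 aa 5e c2) = a303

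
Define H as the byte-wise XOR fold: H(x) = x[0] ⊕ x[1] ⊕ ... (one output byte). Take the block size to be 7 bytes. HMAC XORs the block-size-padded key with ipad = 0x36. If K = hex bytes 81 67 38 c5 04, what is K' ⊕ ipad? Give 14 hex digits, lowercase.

b7510ef3323636

Key hex bytes 81 67 38 c5 04 is 5 bytes ≤ B = 7; zero-pad to 7 bytes: K' = 81 67 38 c5 04 00 00.
XOR each byte with 0x36: 81⊕36=b7, 67⊕36=51, 38⊕36=0e, c5⊕36=f3, 04⊕36=32, 00⊕36=36, 00⊕36=36.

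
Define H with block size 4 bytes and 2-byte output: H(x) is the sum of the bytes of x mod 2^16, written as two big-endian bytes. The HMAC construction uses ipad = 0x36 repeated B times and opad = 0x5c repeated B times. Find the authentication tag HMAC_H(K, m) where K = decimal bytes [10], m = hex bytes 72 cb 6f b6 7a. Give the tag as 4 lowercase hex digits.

Key decimal bytes [10] = 0a is 1 byte ≤ B = 4; zero-pad to 4 bytes: K' = 0a 00 00 00.
K' ⊕ ipad = 3c 36 36 36.  K' ⊕ opad = 56 5c 5c 5c.
Inner input = (K'⊕ipad) ∥ m = 3c 36 36 36 ∥ 72 cb 6f b6 7a.
Inner hash: sum = 60+54+54+54+114+203+111+182+122 = 954 → 03 ba.
Outer input = (K'⊕opad) ∥ inner = 56 5c 5c 5c ∥ 03 ba.
Outer hash (tag): sum = 86+92+92+92+3+186 = 551 → 02 27.

0227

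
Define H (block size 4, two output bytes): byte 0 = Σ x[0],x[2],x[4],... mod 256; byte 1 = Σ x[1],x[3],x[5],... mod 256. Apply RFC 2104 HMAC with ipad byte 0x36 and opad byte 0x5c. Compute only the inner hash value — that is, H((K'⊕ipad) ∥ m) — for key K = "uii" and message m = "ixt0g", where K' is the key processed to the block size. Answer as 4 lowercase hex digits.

e63d

Key "uii" = 75 69 69 is 3 bytes ≤ B = 4; zero-pad to 4 bytes: K' = 75 69 69 00.
K' ⊕ ipad = 43 5f 5f 36.
Inner input = 43 5f 5f 36 ∥ 69 78 74 30 67.
Inner hash: even-index sum = 486 mod 256 = 230; odd-index sum = 317 mod 256 = 61 → e6 3d.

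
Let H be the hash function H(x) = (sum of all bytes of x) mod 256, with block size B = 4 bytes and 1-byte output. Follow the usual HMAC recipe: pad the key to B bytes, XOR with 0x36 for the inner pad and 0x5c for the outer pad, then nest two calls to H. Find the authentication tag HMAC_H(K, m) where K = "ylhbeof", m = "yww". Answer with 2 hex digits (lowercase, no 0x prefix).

b1

Key "ylhbeof" = 79 6c 68 62 65 6f 66 is 7 bytes > B = 4, so hash it first: H(key) = e9, then zero-pad to 4 bytes: K' = e9 00 00 00.
K' ⊕ ipad = df 36 36 36.  K' ⊕ opad = b5 5c 5c 5c.
Inner input = (K'⊕ipad) ∥ m = df 36 36 36 ∥ 79 77 77.
Inner hash: sum = 223+54+54+54+121+119+119 = 744; mod 256 = 232 → e8.
Outer input = (K'⊕opad) ∥ inner = b5 5c 5c 5c ∥ e8.
Outer hash (tag): sum = 181+92+92+92+232 = 689; mod 256 = 177 → b1.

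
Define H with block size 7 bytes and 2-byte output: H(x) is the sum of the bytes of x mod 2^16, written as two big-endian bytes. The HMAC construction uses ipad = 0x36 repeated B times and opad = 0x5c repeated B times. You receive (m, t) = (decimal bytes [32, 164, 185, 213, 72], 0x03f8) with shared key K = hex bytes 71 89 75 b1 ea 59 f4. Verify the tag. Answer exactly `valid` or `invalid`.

valid

Key hex bytes 71 89 75 b1 ea 59 f4 is exactly B = 7 bytes: K' = 71 89 75 b1 ea 59 f4.
K' ⊕ ipad = 47 bf 43 87 dc 6f c2; K' ⊕ opad = 2d d5 29 ed b6 05 a8.
Inner hash: sum = 71+191+67+135+220+111+194+32+164+185+213+72 = 1655 → 06 77.
Outer hash (recomputed tag): sum = 45+213+41+237+182+5+168+6+119 = 1016 → 03 f8.
Recomputed tag = 03f8; claimed = 03f8 → match.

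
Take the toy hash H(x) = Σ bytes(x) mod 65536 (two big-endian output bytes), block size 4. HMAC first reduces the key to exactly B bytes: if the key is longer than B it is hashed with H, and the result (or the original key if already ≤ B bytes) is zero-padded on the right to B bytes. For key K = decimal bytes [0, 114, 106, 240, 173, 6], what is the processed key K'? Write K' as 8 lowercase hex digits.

027f0000

|K| = 6 > B = 4, so first hash the key.
H(K): sum = 0+114+106+240+173+6 = 639 → 02 7f.
Zero-pad H(K) = 02 7f to 4 bytes: K' = 02 7f 00 00.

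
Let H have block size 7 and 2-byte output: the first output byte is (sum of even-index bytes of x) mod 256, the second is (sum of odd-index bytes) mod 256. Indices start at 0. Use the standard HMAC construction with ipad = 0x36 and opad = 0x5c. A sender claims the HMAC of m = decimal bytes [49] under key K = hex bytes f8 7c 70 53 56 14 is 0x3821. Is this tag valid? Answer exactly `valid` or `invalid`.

Key hex bytes f8 7c 70 53 56 14 is 6 bytes ≤ B = 7; zero-pad to 7 bytes: K' = f8 7c 70 53 56 14 00.
K' ⊕ ipad = ce 4a 46 65 60 22 36; K' ⊕ opad = a4 20 2c 0f 0a 48 5c.
Inner hash: even-index sum = 426 mod 256 = 170; odd-index sum = 258 mod 256 = 2 → aa 02.
Outer hash (recomputed tag): even-index sum = 312 mod 256 = 56; odd-index sum = 289 mod 256 = 33 → 38 21.
Recomputed tag = 3821; claimed = 3821 → match.

valid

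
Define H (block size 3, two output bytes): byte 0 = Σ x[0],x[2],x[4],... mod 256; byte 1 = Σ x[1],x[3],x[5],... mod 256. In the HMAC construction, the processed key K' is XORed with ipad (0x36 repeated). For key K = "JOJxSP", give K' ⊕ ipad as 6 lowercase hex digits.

d12136

Key "JOJxSP" = 4a 4f 4a 78 53 50 is 6 bytes > B = 3, so hash it first: H(key) = e7 17, then zero-pad to 3 bytes: K' = e7 17 00.
XOR each byte with 0x36: e7⊕36=d1, 17⊕36=21, 00⊕36=36.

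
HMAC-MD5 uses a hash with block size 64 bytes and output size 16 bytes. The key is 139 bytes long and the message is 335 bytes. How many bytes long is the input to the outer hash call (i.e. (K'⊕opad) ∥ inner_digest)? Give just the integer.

80

Key is 139 > 64 bytes, so it is hashed to 16 bytes then zero-padded to 64: |K'| = 64.
Outer input = (K'⊕opad) ∥ H(inner) → 64 + 16 = 80 bytes.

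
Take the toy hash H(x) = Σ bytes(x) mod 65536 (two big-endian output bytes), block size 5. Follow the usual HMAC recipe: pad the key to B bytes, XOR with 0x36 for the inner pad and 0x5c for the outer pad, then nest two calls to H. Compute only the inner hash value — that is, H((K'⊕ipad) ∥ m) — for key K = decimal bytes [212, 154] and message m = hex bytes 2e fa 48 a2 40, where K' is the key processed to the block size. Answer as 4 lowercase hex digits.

Key decimal bytes [212, 154] = d4 9a is 2 bytes ≤ B = 5; zero-pad to 5 bytes: K' = d4 9a 00 00 00.
K' ⊕ ipad = e2 ac 36 36 36.
Inner input = e2 ac 36 36 36 ∥ 2e fa 48 a2 40.
Inner hash: sum = 226+172+54+54+54+46+250+72+162+64 = 1154 → 04 82.

0482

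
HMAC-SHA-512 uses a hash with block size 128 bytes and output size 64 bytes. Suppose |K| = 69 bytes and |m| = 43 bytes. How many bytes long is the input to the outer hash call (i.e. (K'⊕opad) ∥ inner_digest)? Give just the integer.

192

Key is 69 ≤ 128 bytes, zero-padded: |K'| = 128.
Outer input = (K'⊕opad) ∥ H(inner) → 128 + 64 = 192 bytes.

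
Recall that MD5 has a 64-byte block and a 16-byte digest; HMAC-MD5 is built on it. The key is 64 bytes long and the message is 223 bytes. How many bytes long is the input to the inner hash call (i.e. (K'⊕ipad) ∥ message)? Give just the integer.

287

Key is 64 ≤ 64 bytes, zero-padded: |K'| = 64.
Inner input = (K'⊕ipad) ∥ m → 64 + 223 = 287 bytes.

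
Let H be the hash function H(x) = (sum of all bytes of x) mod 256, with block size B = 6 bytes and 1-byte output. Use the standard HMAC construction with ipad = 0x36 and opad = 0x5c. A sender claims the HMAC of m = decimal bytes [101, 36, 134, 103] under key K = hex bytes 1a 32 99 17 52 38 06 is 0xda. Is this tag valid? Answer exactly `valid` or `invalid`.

valid

Key hex bytes 1a 32 99 17 52 38 06 is 7 bytes > B = 6, so hash it first: H(key) = 8c, then zero-pad to 6 bytes: K' = 8c 00 00 00 00 00.
K' ⊕ ipad = ba 36 36 36 36 36; K' ⊕ opad = d0 5c 5c 5c 5c 5c.
Inner hash: sum = 186+54+54+54+54+54+101+36+134+103 = 830; mod 256 = 62 → 3e.
Outer hash (recomputed tag): sum = 208+92+92+92+92+92+62 = 730; mod 256 = 218 → da.
Recomputed tag = da; claimed = da → match.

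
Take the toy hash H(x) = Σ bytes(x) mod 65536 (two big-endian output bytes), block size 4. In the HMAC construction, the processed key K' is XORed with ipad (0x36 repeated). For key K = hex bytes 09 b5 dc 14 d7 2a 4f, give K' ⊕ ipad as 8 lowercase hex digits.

Key hex bytes 09 b5 dc 14 d7 2a 4f is 7 bytes > B = 4, so hash it first: H(key) = 02 fe, then zero-pad to 4 bytes: K' = 02 fe 00 00.
XOR each byte with 0x36: 02⊕36=34, fe⊕36=c8, 00⊕36=36, 00⊕36=36.

34c83636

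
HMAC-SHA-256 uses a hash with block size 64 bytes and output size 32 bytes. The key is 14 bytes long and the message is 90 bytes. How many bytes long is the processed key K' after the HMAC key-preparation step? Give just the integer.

Key is 14 ≤ 64 bytes, zero-padded: |K'| = 64.

64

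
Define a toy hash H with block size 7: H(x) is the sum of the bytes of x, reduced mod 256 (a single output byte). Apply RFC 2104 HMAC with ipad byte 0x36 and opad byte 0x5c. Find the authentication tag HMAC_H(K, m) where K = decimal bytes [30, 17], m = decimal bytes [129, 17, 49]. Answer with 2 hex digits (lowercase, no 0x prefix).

7b

Key decimal bytes [30, 17] = 1e 11 is 2 bytes ≤ B = 7; zero-pad to 7 bytes: K' = 1e 11 00 00 00 00 00.
K' ⊕ ipad = 28 27 36 36 36 36 36.  K' ⊕ opad = 42 4d 5c 5c 5c 5c 5c.
Inner input = (K'⊕ipad) ∥ m = 28 27 36 36 36 36 36 ∥ 81 11 31.
Inner hash: sum = 40+39+54+54+54+54+54+129+17+49 = 544; mod 256 = 32 → 20.
Outer input = (K'⊕opad) ∥ inner = 42 4d 5c 5c 5c 5c 5c ∥ 20.
Outer hash (tag): sum = 66+77+92+92+92+92+92+32 = 635; mod 256 = 123 → 7b.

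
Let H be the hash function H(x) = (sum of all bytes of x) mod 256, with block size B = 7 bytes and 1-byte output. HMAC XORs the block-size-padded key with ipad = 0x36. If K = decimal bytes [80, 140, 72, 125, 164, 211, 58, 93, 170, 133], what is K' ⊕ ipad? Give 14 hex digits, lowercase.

e8363636363636

Key decimal bytes [80, 140, 72, 125, 164, 211, 58, 93, 170, 133] = 50 8c 48 7d a4 d3 3a 5d aa 85 is 10 bytes > B = 7, so hash it first: H(key) = de, then zero-pad to 7 bytes: K' = de 00 00 00 00 00 00.
XOR each byte with 0x36: de⊕36=e8, 00⊕36=36, 00⊕36=36, 00⊕36=36, 00⊕36=36, 00⊕36=36, 00⊕36=36.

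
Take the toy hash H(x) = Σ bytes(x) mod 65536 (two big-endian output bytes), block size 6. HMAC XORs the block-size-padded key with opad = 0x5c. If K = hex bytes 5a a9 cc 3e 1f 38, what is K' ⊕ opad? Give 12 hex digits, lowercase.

06f590624364

Key hex bytes 5a a9 cc 3e 1f 38 is exactly B = 6 bytes: K' = 5a a9 cc 3e 1f 38.
XOR each byte with 0x5c: 5a⊕5c=06, a9⊕5c=f5, cc⊕5c=90, 3e⊕5c=62, 1f⊕5c=43, 38⊕5c=64.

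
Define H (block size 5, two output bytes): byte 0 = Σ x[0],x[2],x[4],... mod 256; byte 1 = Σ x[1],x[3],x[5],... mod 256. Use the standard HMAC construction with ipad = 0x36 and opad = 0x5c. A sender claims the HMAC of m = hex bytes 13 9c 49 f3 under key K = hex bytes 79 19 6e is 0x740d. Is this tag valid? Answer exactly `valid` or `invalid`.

Key hex bytes 79 19 6e is 3 bytes ≤ B = 5; zero-pad to 5 bytes: K' = 79 19 6e 00 00.
K' ⊕ ipad = 4f 2f 58 36 36; K' ⊕ opad = 25 45 32 5c 5c.
Inner hash: even-index sum = 620 mod 256 = 108; odd-index sum = 193 mod 256 = 193 → 6c c1.
Outer hash (recomputed tag): even-index sum = 372 mod 256 = 116; odd-index sum = 269 mod 256 = 13 → 74 0d.
Recomputed tag = 740d; claimed = 740d → match.

valid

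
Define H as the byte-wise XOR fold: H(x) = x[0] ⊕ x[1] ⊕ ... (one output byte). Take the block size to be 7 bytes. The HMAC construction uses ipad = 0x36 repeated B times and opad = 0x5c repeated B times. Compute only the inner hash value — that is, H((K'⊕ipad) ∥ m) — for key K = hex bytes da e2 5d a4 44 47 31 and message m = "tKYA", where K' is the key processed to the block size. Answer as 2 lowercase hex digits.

Key hex bytes da e2 5d a4 44 47 31 is exactly B = 7 bytes: K' = da e2 5d a4 44 47 31.
K' ⊕ ipad = ec d4 6b 92 72 71 07.
Inner input = ec d4 6b 92 72 71 07 ∥ 74 4b 59 41.
Inner hash: XOR ec⊕d4⊕6b⊕92⊕72⊕71⊕07⊕74⊕4b⊕59⊕41 = e2.

e2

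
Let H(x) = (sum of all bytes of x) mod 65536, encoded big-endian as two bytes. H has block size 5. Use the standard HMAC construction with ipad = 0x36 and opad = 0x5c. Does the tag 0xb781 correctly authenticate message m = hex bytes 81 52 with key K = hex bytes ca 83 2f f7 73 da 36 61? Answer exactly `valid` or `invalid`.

invalid

Key hex bytes ca 83 2f f7 73 da 36 61 is 8 bytes > B = 5, so hash it first: H(key) = 04 57, then zero-pad to 5 bytes: K' = 04 57 00 00 00.
K' ⊕ ipad = 32 61 36 36 36; K' ⊕ opad = 58 0b 5c 5c 5c.
Inner hash: sum = 50+97+54+54+54+129+82 = 520 → 02 08.
Outer hash (recomputed tag): sum = 88+11+92+92+92+2+8 = 385 → 01 81.
Recomputed tag = 0181; claimed = b781 → mismatch.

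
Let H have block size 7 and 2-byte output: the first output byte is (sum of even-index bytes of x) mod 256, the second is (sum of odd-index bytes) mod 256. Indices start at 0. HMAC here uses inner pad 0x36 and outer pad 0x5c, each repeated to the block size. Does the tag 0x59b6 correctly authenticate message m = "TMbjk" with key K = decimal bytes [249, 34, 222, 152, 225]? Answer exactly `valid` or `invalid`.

Key decimal bytes [249, 34, 222, 152, 225] = f9 22 de 98 e1 is 5 bytes ≤ B = 7; zero-pad to 7 bytes: K' = f9 22 de 98 e1 00 00.
K' ⊕ ipad = cf 14 e8 ae d7 36 36; K' ⊕ opad = a5 7e 82 c4 bd 5c 5c.
Inner hash: even-index sum = 891 mod 256 = 123; odd-index sum = 537 mod 256 = 25 → 7b 19.
Outer hash (recomputed tag): even-index sum = 601 mod 256 = 89; odd-index sum = 537 mod 256 = 25 → 59 19.
Recomputed tag = 5919; claimed = 59b6 → mismatch.

invalid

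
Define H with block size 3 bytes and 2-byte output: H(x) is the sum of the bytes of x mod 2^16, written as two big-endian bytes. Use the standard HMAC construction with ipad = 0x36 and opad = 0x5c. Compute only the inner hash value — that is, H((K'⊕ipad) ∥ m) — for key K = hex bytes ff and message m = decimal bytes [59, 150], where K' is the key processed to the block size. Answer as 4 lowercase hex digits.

Key hex bytes ff is 1 byte ≤ B = 3; zero-pad to 3 bytes: K' = ff 00 00.
K' ⊕ ipad = c9 36 36.
Inner input = c9 36 36 ∥ 3b 96.
Inner hash: sum = 201+54+54+59+150 = 518 → 02 06.

0206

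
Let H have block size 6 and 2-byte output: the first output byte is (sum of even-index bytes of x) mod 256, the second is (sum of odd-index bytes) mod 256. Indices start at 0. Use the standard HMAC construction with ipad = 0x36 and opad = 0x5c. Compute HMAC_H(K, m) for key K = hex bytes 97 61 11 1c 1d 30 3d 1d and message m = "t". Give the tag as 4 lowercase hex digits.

2ab6

Key hex bytes 97 61 11 1c 1d 30 3d 1d is 8 bytes > B = 6, so hash it first: H(key) = 02 ca, then zero-pad to 6 bytes: K' = 02 ca 00 00 00 00.
K' ⊕ ipad = 34 fc 36 36 36 36.  K' ⊕ opad = 5e 96 5c 5c 5c 5c.
Inner input = (K'⊕ipad) ∥ m = 34 fc 36 36 36 36 ∥ 74.
Inner hash: even-index sum = 276 mod 256 = 20; odd-index sum = 360 mod 256 = 104 → 14 68.
Outer input = (K'⊕opad) ∥ inner = 5e 96 5c 5c 5c 5c ∥ 14 68.
Outer hash (tag): even-index sum = 298 mod 256 = 42; odd-index sum = 438 mod 256 = 182 → 2a b6.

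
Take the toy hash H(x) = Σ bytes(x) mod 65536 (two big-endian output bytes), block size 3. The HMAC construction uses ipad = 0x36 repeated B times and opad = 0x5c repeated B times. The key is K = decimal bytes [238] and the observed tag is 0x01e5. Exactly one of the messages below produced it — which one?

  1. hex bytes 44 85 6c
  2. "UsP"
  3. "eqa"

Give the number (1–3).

Key decimal bytes [238] = ee is 1 byte ≤ B = 3; zero-pad to 3 bytes: K' = ee 00 00.
K' ⊕ ipad = d8 36 36; K' ⊕ opad = b2 5c 5c.
m1: inner = H(d8 36 36 44 85 6c) = 02 79; tag = H(b2 5c 5c 02 79) = 01e5 ← matches
m2: inner = H(d8 36 36 55 73 50) = 02 5c; tag = H(b2 5c 5c 02 5c) = 01c8
m3: inner = H(d8 36 36 65 71 61) = 02 7b; tag = H(b2 5c 5c 02 7b) = 01e7

1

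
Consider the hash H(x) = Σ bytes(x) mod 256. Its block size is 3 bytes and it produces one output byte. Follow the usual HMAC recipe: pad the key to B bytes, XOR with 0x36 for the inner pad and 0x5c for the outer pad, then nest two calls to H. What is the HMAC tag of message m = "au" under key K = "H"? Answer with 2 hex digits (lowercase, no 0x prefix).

8c

Key "H" = 48 is 1 byte ≤ B = 3; zero-pad to 3 bytes: K' = 48 00 00.
K' ⊕ ipad = 7e 36 36.  K' ⊕ opad = 14 5c 5c.
Inner input = (K'⊕ipad) ∥ m = 7e 36 36 ∥ 61 75.
Inner hash: sum = 126+54+54+97+117 = 448; mod 256 = 192 → c0.
Outer input = (K'⊕opad) ∥ inner = 14 5c 5c ∥ c0.
Outer hash (tag): sum = 20+92+92+192 = 396; mod 256 = 140 → 8c.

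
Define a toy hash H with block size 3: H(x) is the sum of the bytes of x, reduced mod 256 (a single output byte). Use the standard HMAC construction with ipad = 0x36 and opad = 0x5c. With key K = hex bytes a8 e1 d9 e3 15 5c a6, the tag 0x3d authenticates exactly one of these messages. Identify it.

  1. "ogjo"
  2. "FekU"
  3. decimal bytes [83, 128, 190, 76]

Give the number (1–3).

Key hex bytes a8 e1 d9 e3 15 5c a6 is 7 bytes > B = 3, so hash it first: H(key) = 5c, then zero-pad to 3 bytes: K' = 5c 00 00.
K' ⊕ ipad = 6a 36 36; K' ⊕ opad = 00 5c 5c.
m1: inner = H(6a 36 36 6f 67 6a 6f) = 85; tag = H(00 5c 5c 85) = 3d ← matches
m2: inner = H(6a 36 36 46 65 6b 55) = 41; tag = H(00 5c 5c 41) = f9
m3: inner = H(6a 36 36 53 80 be 4c) = b3; tag = H(00 5c 5c b3) = 6b

1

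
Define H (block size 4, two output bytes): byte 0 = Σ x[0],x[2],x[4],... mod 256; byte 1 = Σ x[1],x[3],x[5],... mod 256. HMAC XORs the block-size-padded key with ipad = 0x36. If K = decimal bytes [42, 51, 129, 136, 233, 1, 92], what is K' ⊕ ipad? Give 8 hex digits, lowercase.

Key decimal bytes [42, 51, 129, 136, 233, 1, 92] = 2a 33 81 88 e9 01 5c is 7 bytes > B = 4, so hash it first: H(key) = f0 bc, then zero-pad to 4 bytes: K' = f0 bc 00 00.
XOR each byte with 0x36: f0⊕36=c6, bc⊕36=8a, 00⊕36=36, 00⊕36=36.

c68a3636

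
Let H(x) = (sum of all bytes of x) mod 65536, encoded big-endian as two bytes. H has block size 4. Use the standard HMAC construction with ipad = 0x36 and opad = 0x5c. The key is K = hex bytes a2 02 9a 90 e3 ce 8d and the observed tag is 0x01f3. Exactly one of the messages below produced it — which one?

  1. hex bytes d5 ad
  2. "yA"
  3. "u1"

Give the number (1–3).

2

Key hex bytes a2 02 9a 90 e3 ce 8d is 7 bytes > B = 4, so hash it first: H(key) = 04 0c, then zero-pad to 4 bytes: K' = 04 0c 00 00.
K' ⊕ ipad = 32 3a 36 36; K' ⊕ opad = 58 50 5c 5c.
m1: inner = H(32 3a 36 36 d5 ad) = 02 5a; tag = H(58 50 5c 5c 02 5a) = 01bc
m2: inner = H(32 3a 36 36 79 41) = 01 92; tag = H(58 50 5c 5c 01 92) = 01f3 ← matches
m3: inner = H(32 3a 36 36 75 31) = 01 7e; tag = H(58 50 5c 5c 01 7e) = 01df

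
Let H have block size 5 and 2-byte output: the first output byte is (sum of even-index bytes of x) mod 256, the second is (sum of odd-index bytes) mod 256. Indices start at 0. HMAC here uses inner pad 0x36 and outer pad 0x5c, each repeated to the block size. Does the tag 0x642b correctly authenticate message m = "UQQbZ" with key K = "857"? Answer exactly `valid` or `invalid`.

Key "857" = 38 35 37 is 3 bytes ≤ B = 5; zero-pad to 5 bytes: K' = 38 35 37 00 00.
K' ⊕ ipad = 0e 03 01 36 36; K' ⊕ opad = 64 69 6b 5c 5c.
Inner hash: even-index sum = 248 mod 256 = 248; odd-index sum = 313 mod 256 = 57 → f8 39.
Outer hash (recomputed tag): even-index sum = 356 mod 256 = 100; odd-index sum = 445 mod 256 = 189 → 64 bd.
Recomputed tag = 64bd; claimed = 642b → mismatch.

invalid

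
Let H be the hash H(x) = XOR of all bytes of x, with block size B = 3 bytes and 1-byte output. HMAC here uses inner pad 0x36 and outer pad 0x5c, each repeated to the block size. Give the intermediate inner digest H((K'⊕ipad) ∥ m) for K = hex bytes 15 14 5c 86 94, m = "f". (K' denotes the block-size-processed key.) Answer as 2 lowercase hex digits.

1f

Key hex bytes 15 14 5c 86 94 is 5 bytes > B = 3, so hash it first: H(key) = 4f, then zero-pad to 3 bytes: K' = 4f 00 00.
K' ⊕ ipad = 79 36 36.
Inner input = 79 36 36 ∥ 66.
Inner hash: XOR 79⊕36⊕36⊕66 = 1f.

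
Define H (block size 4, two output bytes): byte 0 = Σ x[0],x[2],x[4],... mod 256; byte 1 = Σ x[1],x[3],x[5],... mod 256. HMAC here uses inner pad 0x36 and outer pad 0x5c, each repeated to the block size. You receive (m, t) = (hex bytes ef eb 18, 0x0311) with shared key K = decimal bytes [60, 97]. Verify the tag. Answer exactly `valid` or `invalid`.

valid

Key decimal bytes [60, 97] = 3c 61 is 2 bytes ≤ B = 4; zero-pad to 4 bytes: K' = 3c 61 00 00.
K' ⊕ ipad = 0a 57 36 36; K' ⊕ opad = 60 3d 5c 5c.
Inner hash: even-index sum = 327 mod 256 = 71; odd-index sum = 376 mod 256 = 120 → 47 78.
Outer hash (recomputed tag): even-index sum = 259 mod 256 = 3; odd-index sum = 273 mod 256 = 17 → 03 11.
Recomputed tag = 0311; claimed = 0311 → match.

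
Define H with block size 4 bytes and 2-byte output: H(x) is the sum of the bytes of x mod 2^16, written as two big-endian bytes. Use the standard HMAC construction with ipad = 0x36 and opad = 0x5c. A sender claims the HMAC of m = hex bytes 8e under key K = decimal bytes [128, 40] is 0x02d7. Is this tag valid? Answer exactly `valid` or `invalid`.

Key decimal bytes [128, 40] = 80 28 is 2 bytes ≤ B = 4; zero-pad to 4 bytes: K' = 80 28 00 00.
K' ⊕ ipad = b6 1e 36 36; K' ⊕ opad = dc 74 5c 5c.
Inner hash: sum = 182+30+54+54+142 = 462 → 01 ce.
Outer hash (recomputed tag): sum = 220+116+92+92+1+206 = 727 → 02 d7.
Recomputed tag = 02d7; claimed = 02d7 → match.

valid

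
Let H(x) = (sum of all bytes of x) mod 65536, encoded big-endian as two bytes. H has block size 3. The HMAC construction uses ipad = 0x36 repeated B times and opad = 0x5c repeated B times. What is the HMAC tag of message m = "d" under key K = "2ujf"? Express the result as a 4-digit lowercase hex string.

00f7

Key "2ujf" = 32 75 6a 66 is 4 bytes > B = 3, so hash it first: H(key) = 01 77, then zero-pad to 3 bytes: K' = 01 77 00.
K' ⊕ ipad = 37 41 36.  K' ⊕ opad = 5d 2b 5c.
Inner input = (K'⊕ipad) ∥ m = 37 41 36 ∥ 64.
Inner hash: sum = 55+65+54+100 = 274 → 01 12.
Outer input = (K'⊕opad) ∥ inner = 5d 2b 5c ∥ 01 12.
Outer hash (tag): sum = 93+43+92+1+18 = 247 → 00 f7.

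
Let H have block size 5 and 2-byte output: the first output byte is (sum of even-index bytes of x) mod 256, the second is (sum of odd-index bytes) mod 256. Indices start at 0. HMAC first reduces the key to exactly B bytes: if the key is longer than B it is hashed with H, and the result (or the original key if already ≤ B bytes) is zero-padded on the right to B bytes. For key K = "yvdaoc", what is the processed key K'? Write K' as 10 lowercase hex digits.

|K| = 6 > B = 5, so first hash the key.
H(K): even-index sum = 332 mod 256 = 76; odd-index sum = 314 mod 256 = 58 → 4c 3a.
Zero-pad H(K) = 4c 3a to 5 bytes: K' = 4c 3a 00 00 00.

4c3a000000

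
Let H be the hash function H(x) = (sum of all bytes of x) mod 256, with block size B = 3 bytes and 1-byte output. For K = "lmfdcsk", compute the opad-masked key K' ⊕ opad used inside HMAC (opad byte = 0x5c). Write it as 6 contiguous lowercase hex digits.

b85c5c

Key "lmfdcsk" = 6c 6d 66 64 63 73 6b is 7 bytes > B = 3, so hash it first: H(key) = e4, then zero-pad to 3 bytes: K' = e4 00 00.
XOR each byte with 0x5c: e4⊕5c=b8, 00⊕5c=5c, 00⊕5c=5c.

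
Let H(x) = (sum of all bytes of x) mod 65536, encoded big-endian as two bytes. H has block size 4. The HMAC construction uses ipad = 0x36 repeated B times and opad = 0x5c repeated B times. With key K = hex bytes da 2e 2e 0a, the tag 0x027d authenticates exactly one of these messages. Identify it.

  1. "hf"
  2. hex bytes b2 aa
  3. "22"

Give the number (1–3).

Key hex bytes da 2e 2e 0a is exactly B = 4 bytes: K' = da 2e 2e 0a.
K' ⊕ ipad = ec 18 18 3c; K' ⊕ opad = 86 72 72 56.
m1: inner = H(ec 18 18 3c 68 66) = 02 26; tag = H(86 72 72 56 02 26) = 01e8
m2: inner = H(ec 18 18 3c b2 aa) = 02 b4; tag = H(86 72 72 56 02 b4) = 0276
m3: inner = H(ec 18 18 3c 32 32) = 01 bc; tag = H(86 72 72 56 01 bc) = 027d ← matches

3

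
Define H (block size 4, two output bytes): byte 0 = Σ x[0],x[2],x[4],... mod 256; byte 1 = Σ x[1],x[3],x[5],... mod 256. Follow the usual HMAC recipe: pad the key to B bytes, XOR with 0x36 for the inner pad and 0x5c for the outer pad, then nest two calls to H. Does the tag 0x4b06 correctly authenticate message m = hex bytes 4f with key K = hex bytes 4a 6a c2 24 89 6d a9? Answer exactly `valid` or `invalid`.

Key hex bytes 4a 6a c2 24 89 6d a9 is 7 bytes > B = 4, so hash it first: H(key) = 3e fb, then zero-pad to 4 bytes: K' = 3e fb 00 00.
K' ⊕ ipad = 08 cd 36 36; K' ⊕ opad = 62 a7 5c 5c.
Inner hash: even-index sum = 141 mod 256 = 141; odd-index sum = 259 mod 256 = 3 → 8d 03.
Outer hash (recomputed tag): even-index sum = 331 mod 256 = 75; odd-index sum = 262 mod 256 = 6 → 4b 06.
Recomputed tag = 4b06; claimed = 4b06 → match.

valid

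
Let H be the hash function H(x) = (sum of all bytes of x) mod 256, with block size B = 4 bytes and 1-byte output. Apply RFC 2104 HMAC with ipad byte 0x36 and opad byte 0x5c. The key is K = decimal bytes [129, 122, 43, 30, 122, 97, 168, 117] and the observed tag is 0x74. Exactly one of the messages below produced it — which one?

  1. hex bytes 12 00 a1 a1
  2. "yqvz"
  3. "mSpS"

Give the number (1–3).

Key decimal bytes [129, 122, 43, 30, 122, 97, 168, 117] = 81 7a 2b 1e 7a 61 a8 75 is 8 bytes > B = 4, so hash it first: H(key) = 3c, then zero-pad to 4 bytes: K' = 3c 00 00 00.
K' ⊕ ipad = 0a 36 36 36; K' ⊕ opad = 60 5c 5c 5c.
m1: inner = H(0a 36 36 36 12 00 a1 a1) = 00; tag = H(60 5c 5c 5c 00) = 74 ← matches
m2: inner = H(0a 36 36 36 79 71 76 7a) = 86; tag = H(60 5c 5c 5c 86) = fa
m3: inner = H(0a 36 36 36 6d 53 70 53) = 2f; tag = H(60 5c 5c 5c 2f) = a3

1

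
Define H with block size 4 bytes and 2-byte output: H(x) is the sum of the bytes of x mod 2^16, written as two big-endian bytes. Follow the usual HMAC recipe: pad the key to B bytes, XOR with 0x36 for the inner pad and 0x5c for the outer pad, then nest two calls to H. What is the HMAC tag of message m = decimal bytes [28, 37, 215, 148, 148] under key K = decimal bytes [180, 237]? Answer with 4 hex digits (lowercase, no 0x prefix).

025e

Key decimal bytes [180, 237] = b4 ed is 2 bytes ≤ B = 4; zero-pad to 4 bytes: K' = b4 ed 00 00.
K' ⊕ ipad = 82 db 36 36.  K' ⊕ opad = e8 b1 5c 5c.
Inner input = (K'⊕ipad) ∥ m = 82 db 36 36 ∥ 1c 25 d7 94 94.
Inner hash: sum = 130+219+54+54+28+37+215+148+148 = 1033 → 04 09.
Outer input = (K'⊕opad) ∥ inner = e8 b1 5c 5c ∥ 04 09.
Outer hash (tag): sum = 232+177+92+92+4+9 = 606 → 02 5e.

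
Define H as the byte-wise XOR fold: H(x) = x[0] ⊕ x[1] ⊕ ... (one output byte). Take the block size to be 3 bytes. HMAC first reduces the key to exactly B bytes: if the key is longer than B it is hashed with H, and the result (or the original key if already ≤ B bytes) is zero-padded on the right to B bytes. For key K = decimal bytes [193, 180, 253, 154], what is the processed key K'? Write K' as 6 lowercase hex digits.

|K| = 4 > B = 3, so first hash the key.
H(K): XOR c1⊕b4⊕fd⊕9a = 12.
Zero-pad H(K) = 12 to 3 bytes: K' = 12 00 00.

120000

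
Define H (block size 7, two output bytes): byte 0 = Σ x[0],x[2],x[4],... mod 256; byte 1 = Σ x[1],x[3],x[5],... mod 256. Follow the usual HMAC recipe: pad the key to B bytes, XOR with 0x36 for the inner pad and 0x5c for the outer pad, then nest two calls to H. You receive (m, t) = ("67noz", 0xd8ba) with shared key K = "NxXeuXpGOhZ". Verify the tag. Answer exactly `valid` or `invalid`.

Key "NxXeuXpGOhZ" = 4e 78 58 65 75 58 70 47 4f 68 5a is 11 bytes > B = 7, so hash it first: H(key) = 34 e4, then zero-pad to 7 bytes: K' = 34 e4 00 00 00 00 00.
K' ⊕ ipad = 02 d2 36 36 36 36 36; K' ⊕ opad = 68 b8 5c 5c 5c 5c 5c.
Inner hash: even-index sum = 330 mod 256 = 74; odd-index sum = 604 mod 256 = 92 → 4a 5c.
Outer hash (recomputed tag): even-index sum = 472 mod 256 = 216; odd-index sum = 442 mod 256 = 186 → d8 ba.
Recomputed tag = d8ba; claimed = d8ba → match.

valid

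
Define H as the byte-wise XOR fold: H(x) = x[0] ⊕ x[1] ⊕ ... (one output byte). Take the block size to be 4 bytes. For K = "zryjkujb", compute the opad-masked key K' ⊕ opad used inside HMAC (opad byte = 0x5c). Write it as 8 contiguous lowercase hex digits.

Key "zryjkujb" = 7a 72 79 6a 6b 75 6a 62 is 8 bytes > B = 4, so hash it first: H(key) = 0d, then zero-pad to 4 bytes: K' = 0d 00 00 00.
XOR each byte with 0x5c: 0d⊕5c=51, 00⊕5c=5c, 00⊕5c=5c, 00⊕5c=5c.

515c5c5c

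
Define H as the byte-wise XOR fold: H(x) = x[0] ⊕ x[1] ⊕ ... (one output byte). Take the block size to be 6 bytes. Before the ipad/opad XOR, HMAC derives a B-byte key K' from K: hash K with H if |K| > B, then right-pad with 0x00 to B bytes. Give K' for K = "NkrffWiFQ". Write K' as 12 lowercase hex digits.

7e0000000000

|K| = 9 > B = 6, so first hash the key.
H(K): XOR 4e⊕6b⊕72⊕66⊕66⊕57⊕69⊕46⊕51 = 7e.
Zero-pad H(K) = 7e to 6 bytes: K' = 7e 00 00 00 00 00.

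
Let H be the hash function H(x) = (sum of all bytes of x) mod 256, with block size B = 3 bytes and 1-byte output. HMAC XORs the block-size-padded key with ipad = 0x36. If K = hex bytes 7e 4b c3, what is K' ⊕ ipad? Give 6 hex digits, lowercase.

487df5

Key hex bytes 7e 4b c3 is exactly B = 3 bytes: K' = 7e 4b c3.
XOR each byte with 0x36: 7e⊕36=48, 4b⊕36=7d, c3⊕36=f5.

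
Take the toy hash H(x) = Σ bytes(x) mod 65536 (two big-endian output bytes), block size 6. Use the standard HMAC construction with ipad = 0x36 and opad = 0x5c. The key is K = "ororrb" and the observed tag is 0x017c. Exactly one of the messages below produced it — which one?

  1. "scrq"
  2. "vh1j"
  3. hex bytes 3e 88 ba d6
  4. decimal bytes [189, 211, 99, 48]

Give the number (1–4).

Key "ororrb" = 6f 72 6f 72 72 62 is exactly B = 6 bytes: K' = 6f 72 6f 72 72 62.
K' ⊕ ipad = 59 44 59 44 44 54; K' ⊕ opad = 33 2e 33 2e 2e 3e.
m1: inner = H(59 44 59 44 44 54 73 63 72 71) = 03 8b; tag = H(33 2e 33 2e 2e 3e 03 8b) = 01bc
m2: inner = H(59 44 59 44 44 54 76 68 31 6a) = 03 4b; tag = H(33 2e 33 2e 2e 3e 03 4b) = 017c ← matches
m3: inner = H(59 44 59 44 44 54 3e 88 ba d6) = 04 28; tag = H(33 2e 33 2e 2e 3e 04 28) = 015a
m4: inner = H(59 44 59 44 44 54 bd d3 63 30) = 03 f5; tag = H(33 2e 33 2e 2e 3e 03 f5) = 0226

2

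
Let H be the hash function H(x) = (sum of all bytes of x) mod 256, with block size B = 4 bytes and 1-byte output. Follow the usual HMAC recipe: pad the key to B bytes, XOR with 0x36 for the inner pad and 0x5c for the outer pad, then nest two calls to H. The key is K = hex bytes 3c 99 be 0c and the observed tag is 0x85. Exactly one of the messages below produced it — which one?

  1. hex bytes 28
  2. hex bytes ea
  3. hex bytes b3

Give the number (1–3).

3

Key hex bytes 3c 99 be 0c is exactly B = 4 bytes: K' = 3c 99 be 0c.
K' ⊕ ipad = 0a af 88 3a; K' ⊕ opad = 60 c5 e2 50.
m1: inner = H(0a af 88 3a 28) = a3; tag = H(60 c5 e2 50 a3) = fa
m2: inner = H(0a af 88 3a ea) = 65; tag = H(60 c5 e2 50 65) = bc
m3: inner = H(0a af 88 3a b3) = 2e; tag = H(60 c5 e2 50 2e) = 85 ← matches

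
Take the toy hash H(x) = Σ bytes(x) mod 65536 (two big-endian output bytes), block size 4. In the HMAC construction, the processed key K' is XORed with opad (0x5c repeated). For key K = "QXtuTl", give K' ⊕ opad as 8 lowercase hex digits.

5e0e5c5c

Key "QXtuTl" = 51 58 74 75 54 6c is 6 bytes > B = 4, so hash it first: H(key) = 02 52, then zero-pad to 4 bytes: K' = 02 52 00 00.
XOR each byte with 0x5c: 02⊕5c=5e, 52⊕5c=0e, 00⊕5c=5c, 00⊕5c=5c.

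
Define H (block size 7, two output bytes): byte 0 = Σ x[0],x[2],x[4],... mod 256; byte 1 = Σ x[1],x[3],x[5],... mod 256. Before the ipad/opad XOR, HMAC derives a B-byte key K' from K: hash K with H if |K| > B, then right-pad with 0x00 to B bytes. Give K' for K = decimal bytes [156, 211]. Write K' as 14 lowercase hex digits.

9cd30000000000

Key decimal bytes [156, 211] = 9c d3 is 2 bytes ≤ B = 7; zero-pad to 7 bytes: K' = 9c d3 00 00 00 00 00.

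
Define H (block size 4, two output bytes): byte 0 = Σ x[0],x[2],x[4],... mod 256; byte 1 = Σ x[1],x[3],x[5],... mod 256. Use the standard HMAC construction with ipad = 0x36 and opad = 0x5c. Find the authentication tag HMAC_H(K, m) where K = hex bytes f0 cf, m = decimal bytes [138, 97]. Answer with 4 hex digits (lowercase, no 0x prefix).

8e7f

Key hex bytes f0 cf is 2 bytes ≤ B = 4; zero-pad to 4 bytes: K' = f0 cf 00 00.
K' ⊕ ipad = c6 f9 36 36.  K' ⊕ opad = ac 93 5c 5c.
Inner input = (K'⊕ipad) ∥ m = c6 f9 36 36 ∥ 8a 61.
Inner hash: even-index sum = 390 mod 256 = 134; odd-index sum = 400 mod 256 = 144 → 86 90.
Outer input = (K'⊕opad) ∥ inner = ac 93 5c 5c ∥ 86 90.
Outer hash (tag): even-index sum = 398 mod 256 = 142; odd-index sum = 383 mod 256 = 127 → 8e 7f.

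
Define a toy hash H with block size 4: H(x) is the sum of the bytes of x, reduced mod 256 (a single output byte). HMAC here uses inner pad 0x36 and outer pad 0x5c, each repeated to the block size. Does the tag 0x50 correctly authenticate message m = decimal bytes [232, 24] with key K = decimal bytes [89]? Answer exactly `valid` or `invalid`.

invalid

Key decimal bytes [89] = 59 is 1 byte ≤ B = 4; zero-pad to 4 bytes: K' = 59 00 00 00.
K' ⊕ ipad = 6f 36 36 36; K' ⊕ opad = 05 5c 5c 5c.
Inner hash: sum = 111+54+54+54+232+24 = 529; mod 256 = 17 → 11.
Outer hash (recomputed tag): sum = 5+92+92+92+17 = 298; mod 256 = 42 → 2a.
Recomputed tag = 2a; claimed = 50 → mismatch.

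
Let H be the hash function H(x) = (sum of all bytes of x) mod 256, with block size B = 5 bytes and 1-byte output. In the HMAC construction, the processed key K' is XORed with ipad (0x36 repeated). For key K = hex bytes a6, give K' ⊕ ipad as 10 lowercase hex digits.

9036363636

Key hex bytes a6 is 1 byte ≤ B = 5; zero-pad to 5 bytes: K' = a6 00 00 00 00.
XOR each byte with 0x36: a6⊕36=90, 00⊕36=36, 00⊕36=36, 00⊕36=36, 00⊕36=36.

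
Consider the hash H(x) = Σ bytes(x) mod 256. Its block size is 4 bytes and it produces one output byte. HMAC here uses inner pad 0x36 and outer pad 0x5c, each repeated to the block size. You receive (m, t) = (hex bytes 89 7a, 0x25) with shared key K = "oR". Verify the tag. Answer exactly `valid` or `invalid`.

Key "oR" = 6f 52 is 2 bytes ≤ B = 4; zero-pad to 4 bytes: K' = 6f 52 00 00.
K' ⊕ ipad = 59 64 36 36; K' ⊕ opad = 33 0e 5c 5c.
Inner hash: sum = 89+100+54+54+137+122 = 556; mod 256 = 44 → 2c.
Outer hash (recomputed tag): sum = 51+14+92+92+44 = 293; mod 256 = 37 → 25.
Recomputed tag = 25; claimed = 25 → match.

valid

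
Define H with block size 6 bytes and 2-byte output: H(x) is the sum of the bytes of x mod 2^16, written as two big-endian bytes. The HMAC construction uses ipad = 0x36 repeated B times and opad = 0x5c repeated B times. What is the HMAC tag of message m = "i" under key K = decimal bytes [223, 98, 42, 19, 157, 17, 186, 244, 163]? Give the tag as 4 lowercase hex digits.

02a8

Key decimal bytes [223, 98, 42, 19, 157, 17, 186, 244, 163] = df 62 2a 13 9d 11 ba f4 a3 is 9 bytes > B = 6, so hash it first: H(key) = 04 7d, then zero-pad to 6 bytes: K' = 04 7d 00 00 00 00.
K' ⊕ ipad = 32 4b 36 36 36 36.  K' ⊕ opad = 58 21 5c 5c 5c 5c.
Inner input = (K'⊕ipad) ∥ m = 32 4b 36 36 36 36 ∥ 69.
Inner hash: sum = 50+75+54+54+54+54+105 = 446 → 01 be.
Outer input = (K'⊕opad) ∥ inner = 58 21 5c 5c 5c 5c ∥ 01 be.
Outer hash (tag): sum = 88+33+92+92+92+92+1+190 = 680 → 02 a8.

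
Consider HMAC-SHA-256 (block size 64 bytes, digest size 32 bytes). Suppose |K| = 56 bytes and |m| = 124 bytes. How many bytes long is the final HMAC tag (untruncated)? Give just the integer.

32

The tag is one SHA-256 digest: 32 bytes.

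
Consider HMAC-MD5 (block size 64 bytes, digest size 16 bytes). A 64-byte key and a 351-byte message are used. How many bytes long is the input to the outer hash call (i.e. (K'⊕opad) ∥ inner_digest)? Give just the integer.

Key is 64 ≤ 64 bytes, zero-padded: |K'| = 64.
Outer input = (K'⊕opad) ∥ H(inner) → 64 + 16 = 80 bytes.

80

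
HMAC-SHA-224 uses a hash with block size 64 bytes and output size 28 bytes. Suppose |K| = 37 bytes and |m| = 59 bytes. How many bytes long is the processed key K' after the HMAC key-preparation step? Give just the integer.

64

Key is 37 ≤ 64 bytes, zero-padded: |K'| = 64.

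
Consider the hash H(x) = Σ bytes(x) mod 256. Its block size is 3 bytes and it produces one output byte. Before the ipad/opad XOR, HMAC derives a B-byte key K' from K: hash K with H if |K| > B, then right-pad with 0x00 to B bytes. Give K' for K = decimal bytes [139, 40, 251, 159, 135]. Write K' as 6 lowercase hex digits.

d40000

|K| = 5 > B = 3, so first hash the key.
H(K): sum = 139+40+251+159+135 = 724; mod 256 = 212 → d4.
Zero-pad H(K) = d4 to 3 bytes: K' = d4 00 00.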